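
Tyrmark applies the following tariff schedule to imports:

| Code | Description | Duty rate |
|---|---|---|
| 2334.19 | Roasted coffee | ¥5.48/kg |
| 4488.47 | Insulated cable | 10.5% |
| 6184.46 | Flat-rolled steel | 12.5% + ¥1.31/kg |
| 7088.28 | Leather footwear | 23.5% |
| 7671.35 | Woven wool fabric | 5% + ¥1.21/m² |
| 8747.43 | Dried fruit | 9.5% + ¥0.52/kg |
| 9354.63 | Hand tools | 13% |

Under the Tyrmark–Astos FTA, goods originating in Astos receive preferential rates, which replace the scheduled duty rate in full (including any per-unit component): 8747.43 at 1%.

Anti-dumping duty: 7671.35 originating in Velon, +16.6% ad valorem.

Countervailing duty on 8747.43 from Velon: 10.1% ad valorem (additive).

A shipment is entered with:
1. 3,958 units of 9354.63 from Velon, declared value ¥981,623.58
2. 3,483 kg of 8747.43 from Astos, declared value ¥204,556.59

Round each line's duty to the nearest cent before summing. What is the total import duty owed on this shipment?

Line 1 (9354.63, Velon, 3,958 units, ¥981,623.58):
Base rate for 9354.63 is 13%.
Duty = ¥981,623.58 × 13% = ¥127,611.07.
Line 2 (8747.43, Astos, 3,483 kg, ¥204,556.59):
Base rate for 8747.43 is 9.5% + ¥0.52/kg.
Origin Astos qualifies under the Tyrmark–Astos agreement and 8747.43 is covered: preferential rate 1% applies instead.
The additional-duty order on 8747.43 targets Velon, not Astos; it does not apply.
Duty = ¥204,556.59 × 1% = ¥2,045.57.
Total = ¥127,611.07 + ¥2,045.57 = ¥129,656.64.

¥129,656.64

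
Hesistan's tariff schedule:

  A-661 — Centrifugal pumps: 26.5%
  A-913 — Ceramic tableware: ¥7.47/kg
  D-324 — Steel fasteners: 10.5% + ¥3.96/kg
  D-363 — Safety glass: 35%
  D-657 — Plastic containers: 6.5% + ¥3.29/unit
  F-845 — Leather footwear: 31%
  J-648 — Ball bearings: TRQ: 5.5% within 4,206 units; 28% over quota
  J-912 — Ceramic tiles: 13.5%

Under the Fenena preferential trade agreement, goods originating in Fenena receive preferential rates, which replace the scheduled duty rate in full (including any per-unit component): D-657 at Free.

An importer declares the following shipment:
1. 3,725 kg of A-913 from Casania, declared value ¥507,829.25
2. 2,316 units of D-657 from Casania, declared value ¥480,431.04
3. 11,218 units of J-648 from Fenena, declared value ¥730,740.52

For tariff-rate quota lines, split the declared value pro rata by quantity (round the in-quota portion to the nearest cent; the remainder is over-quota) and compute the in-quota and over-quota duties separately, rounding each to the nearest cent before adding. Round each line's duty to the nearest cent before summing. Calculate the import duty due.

Line 1 (A-913, Casania, 3,725 kg, ¥507,829.25):
Base rate for A-913 is ¥7.47/kg.
Duty = 3,725 × ¥7.47 = ¥27,825.75.
Line 2 (D-657, Casania, 2,316 units, ¥480,431.04):
Base rate for D-657 is 6.5% + ¥3.29/unit.
D-657 has an FTA preferential rate, but origin Casania is not Fenena; base rate stands.
Duty = ¥480,431.04 × 6.5% + 2,316 × ¥3.29 = ¥38,847.66.
Line 3 (J-648, Fenena, 11,218 units, ¥730,740.52):
Code J-648 is under a tariff-rate quota (threshold 4,206 units). In-quota: 4,206 units at 5.5%; over-quota: 7,012 units at 28%.
Pro-rata value split: in-quota = ¥730,740.52 × 4,206/11,218 = ¥273,978.84; over-quota = ¥730,740.52 − ¥273,978.84 = ¥456,761.68.
In-quota duty = ¥273,978.84 × 5.5% = ¥15,068.84. Over-quota duty = ¥456,761.68 × 28% = ¥127,893.27.
Line duty = ¥15,068.84 + ¥127,893.27 = ¥142,962.11.
Total = ¥27,825.75 + ¥38,847.66 + ¥142,962.11 = ¥209,635.52.

¥209,635.52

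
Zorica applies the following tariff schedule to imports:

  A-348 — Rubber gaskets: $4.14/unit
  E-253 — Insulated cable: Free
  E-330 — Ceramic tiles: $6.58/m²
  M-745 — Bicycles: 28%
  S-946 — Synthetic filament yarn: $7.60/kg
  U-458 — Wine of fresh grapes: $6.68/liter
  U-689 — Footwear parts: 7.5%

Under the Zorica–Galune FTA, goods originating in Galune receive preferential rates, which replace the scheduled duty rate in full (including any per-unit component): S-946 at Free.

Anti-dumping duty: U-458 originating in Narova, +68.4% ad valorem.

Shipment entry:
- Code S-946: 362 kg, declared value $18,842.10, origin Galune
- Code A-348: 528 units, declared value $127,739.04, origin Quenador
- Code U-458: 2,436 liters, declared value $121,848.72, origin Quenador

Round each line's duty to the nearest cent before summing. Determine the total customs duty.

$18,458.40

Line 1 (S-946, Galune, 362 kg, $18,842.10):
Base rate for S-946 is $7.60/kg.
Origin Galune qualifies under the Zorica–Galune agreement and S-946 is covered: preferential rate Free applies instead.
Duty = $18,842.10 × 0% = $0.00.
Line 2 (A-348, Quenador, 528 units, $127,739.04):
Base rate for A-348 is $4.14/unit.
Duty = 528 × $4.14 = $2,185.92.
Line 3 (U-458, Quenador, 2,436 liters, $121,848.72):
Base rate for U-458 is $6.68/liter.
The additional-duty order on U-458 targets Narova, not Quenador; it does not apply.
Duty = 2,436 × $6.68 = $16,272.48.
Total = $0.00 + $2,185.92 + $16,272.48 = $18,458.40.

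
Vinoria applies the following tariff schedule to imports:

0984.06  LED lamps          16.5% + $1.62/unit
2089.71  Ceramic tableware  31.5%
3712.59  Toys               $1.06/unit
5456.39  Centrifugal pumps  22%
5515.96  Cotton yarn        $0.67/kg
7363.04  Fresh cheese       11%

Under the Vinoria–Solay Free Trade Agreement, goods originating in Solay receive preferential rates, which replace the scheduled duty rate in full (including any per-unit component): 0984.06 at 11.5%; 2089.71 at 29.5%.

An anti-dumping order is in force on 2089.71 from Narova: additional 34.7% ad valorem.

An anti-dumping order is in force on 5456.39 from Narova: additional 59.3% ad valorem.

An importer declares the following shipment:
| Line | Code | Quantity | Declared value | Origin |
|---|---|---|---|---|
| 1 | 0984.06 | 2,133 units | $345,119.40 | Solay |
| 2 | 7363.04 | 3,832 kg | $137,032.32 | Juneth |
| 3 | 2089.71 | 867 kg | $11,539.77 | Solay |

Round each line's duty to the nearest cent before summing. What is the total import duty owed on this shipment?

$58,166.52

Line 1 (0984.06, Solay, 2,133 units, $345,119.40):
Base rate for 0984.06 is 16.5% + $1.62/unit.
Origin Solay qualifies under the Vinoria–Solay agreement and 0984.06 is covered: preferential rate 11.5% applies instead.
Duty = $345,119.40 × 11.5% = $39,688.73.
Line 2 (7363.04, Juneth, 3,832 kg, $137,032.32):
Base rate for 7363.04 is 11%.
Duty = $137,032.32 × 11% = $15,073.56.
Line 3 (2089.71, Solay, 867 kg, $11,539.77):
Base rate for 2089.71 is 31.5%.
Origin Solay qualifies under the Vinoria–Solay agreement and 2089.71 is covered: preferential rate 29.5% applies instead.
The additional-duty order on 2089.71 targets Narova, not Solay; it does not apply.
Duty = $11,539.77 × 29.5% = $3,404.23.
Total = $39,688.73 + $15,073.56 + $3,404.23 = $58,166.52.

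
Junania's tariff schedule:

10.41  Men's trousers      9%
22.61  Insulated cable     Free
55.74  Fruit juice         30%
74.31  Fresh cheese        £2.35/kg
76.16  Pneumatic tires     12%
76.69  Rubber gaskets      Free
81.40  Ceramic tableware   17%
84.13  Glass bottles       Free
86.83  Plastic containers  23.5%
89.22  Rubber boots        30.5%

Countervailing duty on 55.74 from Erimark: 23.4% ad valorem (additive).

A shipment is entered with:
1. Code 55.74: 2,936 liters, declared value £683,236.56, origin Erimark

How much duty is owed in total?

£364,848.32

Line 1 (55.74, Erimark, 2,936 liters, £683,236.56):
Base rate for 55.74 is 30%.
Additional duty on 55.74 from Erimark: +23.4%. Applied ad valorem rate: 30% + 23.4% = 53.4%.
Duty = £683,236.56 × 53.4% = £364,848.32.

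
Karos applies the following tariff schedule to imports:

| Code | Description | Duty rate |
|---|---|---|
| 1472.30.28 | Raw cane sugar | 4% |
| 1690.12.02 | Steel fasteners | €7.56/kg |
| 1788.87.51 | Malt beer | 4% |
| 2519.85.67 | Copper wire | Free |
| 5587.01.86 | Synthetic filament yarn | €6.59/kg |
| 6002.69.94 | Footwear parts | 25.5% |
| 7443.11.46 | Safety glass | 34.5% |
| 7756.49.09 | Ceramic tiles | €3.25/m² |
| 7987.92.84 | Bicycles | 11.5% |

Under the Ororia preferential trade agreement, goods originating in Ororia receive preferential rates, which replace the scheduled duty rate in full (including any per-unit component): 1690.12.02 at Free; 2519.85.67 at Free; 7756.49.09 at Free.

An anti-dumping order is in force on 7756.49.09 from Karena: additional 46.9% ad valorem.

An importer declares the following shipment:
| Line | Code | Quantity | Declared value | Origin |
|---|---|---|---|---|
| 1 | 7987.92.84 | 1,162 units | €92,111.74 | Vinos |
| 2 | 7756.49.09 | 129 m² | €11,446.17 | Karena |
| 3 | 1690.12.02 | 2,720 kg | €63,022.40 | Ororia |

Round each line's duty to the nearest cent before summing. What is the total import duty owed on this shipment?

€16,380.35

Line 1 (7987.92.84, Vinos, 1,162 units, €92,111.74):
Base rate for 7987.92.84 is 11.5%.
Duty = €92,111.74 × 11.5% = €10,592.85.
Line 2 (7756.49.09, Karena, 129 m², €11,446.17):
Base rate for 7756.49.09 is €3.25/m².
7756.49.09 has an FTA preferential rate, but origin Karena is not Ororia; base rate stands.
Additional duty on 7756.49.09 from Karena: +46.9% ad valorem. Applied ad valorem rate = 46.9%.
Duty = €11,446.17 × 46.9% + 129 × €3.25 = €5,787.50.
Line 3 (1690.12.02, Ororia, 2,720 kg, €63,022.40):
Base rate for 1690.12.02 is €7.56/kg.
Origin Ororia qualifies under the Karos–Ororia agreement and 1690.12.02 is covered: preferential rate Free applies instead.
Duty = €63,022.40 × 0% = €0.00.
Total = €10,592.85 + €5,787.50 + €0.00 = €16,380.35.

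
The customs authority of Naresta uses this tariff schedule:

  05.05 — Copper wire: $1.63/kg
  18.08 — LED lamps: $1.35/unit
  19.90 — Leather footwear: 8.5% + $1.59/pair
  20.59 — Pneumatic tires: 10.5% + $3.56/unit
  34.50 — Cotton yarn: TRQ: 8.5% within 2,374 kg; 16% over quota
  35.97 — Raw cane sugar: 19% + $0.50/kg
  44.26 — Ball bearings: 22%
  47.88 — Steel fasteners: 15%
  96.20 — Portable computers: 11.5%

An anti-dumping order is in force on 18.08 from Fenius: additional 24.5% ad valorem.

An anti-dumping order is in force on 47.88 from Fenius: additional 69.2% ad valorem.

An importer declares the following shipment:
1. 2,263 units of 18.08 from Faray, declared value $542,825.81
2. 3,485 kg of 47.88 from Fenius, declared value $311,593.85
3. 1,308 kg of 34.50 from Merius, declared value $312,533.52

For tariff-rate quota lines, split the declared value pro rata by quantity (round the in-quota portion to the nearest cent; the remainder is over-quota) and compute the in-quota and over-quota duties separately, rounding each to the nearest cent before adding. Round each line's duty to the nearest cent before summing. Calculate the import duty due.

Line 1 (18.08, Faray, 2,263 units, $542,825.81):
Base rate for 18.08 is $1.35/unit.
The additional-duty order on 18.08 targets Fenius, not Faray; it does not apply.
Duty = 2,263 × $1.35 = $3,055.05.
Line 2 (47.88, Fenius, 3,485 kg, $311,593.85):
Base rate for 47.88 is 15%.
Additional duty on 47.88 from Fenius: +69.2%. Applied ad valorem rate: 15% + 69.2% = 84.2%.
Duty = $311,593.85 × 84.2% = $262,362.02.
Line 3 (34.50, Merius, 1,308 kg, $312,533.52):
Code 34.50 is under a tariff-rate quota (threshold 2,374 kg). Quantity 1,308 kg is within the quota, so the in-quota rate 8.5% applies to the full value.
Duty = $312,533.52 × 8.5% = $26,565.35.
Total = $3,055.05 + $262,362.02 + $26,565.35 = $291,982.42.

$291,982.42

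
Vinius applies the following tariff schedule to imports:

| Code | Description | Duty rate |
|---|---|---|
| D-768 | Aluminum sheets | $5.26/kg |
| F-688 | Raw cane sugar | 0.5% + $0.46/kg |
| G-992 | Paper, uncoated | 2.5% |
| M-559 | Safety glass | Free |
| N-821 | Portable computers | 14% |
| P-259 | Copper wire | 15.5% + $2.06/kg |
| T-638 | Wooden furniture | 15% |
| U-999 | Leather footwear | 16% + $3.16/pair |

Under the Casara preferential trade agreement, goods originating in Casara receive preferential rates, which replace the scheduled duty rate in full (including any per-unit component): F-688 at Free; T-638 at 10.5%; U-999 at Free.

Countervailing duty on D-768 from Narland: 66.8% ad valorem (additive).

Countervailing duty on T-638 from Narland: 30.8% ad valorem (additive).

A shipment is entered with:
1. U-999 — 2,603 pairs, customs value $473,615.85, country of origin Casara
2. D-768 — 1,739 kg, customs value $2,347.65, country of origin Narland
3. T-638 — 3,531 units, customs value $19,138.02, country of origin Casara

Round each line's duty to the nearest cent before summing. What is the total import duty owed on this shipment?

Line 1 (U-999, Casara, 2,603 pairs, $473,615.85):
Base rate for U-999 is 16% + $3.16/pair.
Origin Casara qualifies under the Vinius–Casara agreement and U-999 is covered: preferential rate Free applies instead.
Duty = $473,615.85 × 0% = $0.00.
Line 2 (D-768, Narland, 1,739 kg, $2,347.65):
Base rate for D-768 is $5.26/kg.
Additional duty on D-768 from Narland: +66.8% ad valorem. Applied ad valorem rate = 66.8%.
Duty = $2,347.65 × 66.8% + 1,739 × $5.26 = $10,715.37.
Line 3 (T-638, Casara, 3,531 units, $19,138.02):
Base rate for T-638 is 15%.
Origin Casara qualifies under the Vinius–Casara agreement and T-638 is covered: preferential rate 10.5% applies instead.
The additional-duty order on T-638 targets Narland, not Casara; it does not apply.
Duty = $19,138.02 × 10.5% = $2,009.49.
Total = $0.00 + $10,715.37 + $2,009.49 = $12,724.86.

$12,724.86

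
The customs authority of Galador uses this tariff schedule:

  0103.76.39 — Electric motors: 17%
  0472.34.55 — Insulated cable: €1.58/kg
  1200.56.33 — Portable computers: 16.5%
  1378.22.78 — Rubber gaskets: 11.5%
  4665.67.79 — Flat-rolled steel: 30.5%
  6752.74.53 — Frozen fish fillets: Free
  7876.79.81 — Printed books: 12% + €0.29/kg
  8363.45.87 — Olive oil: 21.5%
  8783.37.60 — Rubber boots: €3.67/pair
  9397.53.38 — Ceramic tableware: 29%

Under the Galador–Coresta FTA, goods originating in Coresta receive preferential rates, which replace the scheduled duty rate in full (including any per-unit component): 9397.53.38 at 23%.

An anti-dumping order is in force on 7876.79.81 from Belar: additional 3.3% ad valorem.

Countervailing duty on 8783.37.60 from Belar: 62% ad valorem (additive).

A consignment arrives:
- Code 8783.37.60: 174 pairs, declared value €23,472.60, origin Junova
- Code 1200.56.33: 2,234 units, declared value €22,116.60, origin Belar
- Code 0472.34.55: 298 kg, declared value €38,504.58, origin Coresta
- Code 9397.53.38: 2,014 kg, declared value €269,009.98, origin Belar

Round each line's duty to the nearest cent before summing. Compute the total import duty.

€82,771.55

Line 1 (8783.37.60, Junova, 174 pairs, €23,472.60):
Base rate for 8783.37.60 is €3.67/pair.
The additional-duty order on 8783.37.60 targets Belar, not Junova; it does not apply.
Duty = 174 × €3.67 = €638.58.
Line 2 (1200.56.33, Belar, 2,234 units, €22,116.60):
Base rate for 1200.56.33 is 16.5%.
Duty = €22,116.60 × 16.5% = €3,649.24.
Line 3 (0472.34.55, Coresta, 298 kg, €38,504.58):
Base rate for 0472.34.55 is €1.58/kg.
Origin Coresta is the FTA partner but 0472.34.55 is not on the preference list; base rate stands.
Duty = 298 × €1.58 = €470.84.
Line 4 (9397.53.38, Belar, 2,014 kg, €269,009.98):
Base rate for 9397.53.38 is 29%.
9397.53.38 has an FTA preferential rate, but origin Belar is not Coresta; base rate stands.
Duty = €269,009.98 × 29% = €78,012.89.
Total = €638.58 + €3,649.24 + €470.84 + €78,012.89 = €82,771.55.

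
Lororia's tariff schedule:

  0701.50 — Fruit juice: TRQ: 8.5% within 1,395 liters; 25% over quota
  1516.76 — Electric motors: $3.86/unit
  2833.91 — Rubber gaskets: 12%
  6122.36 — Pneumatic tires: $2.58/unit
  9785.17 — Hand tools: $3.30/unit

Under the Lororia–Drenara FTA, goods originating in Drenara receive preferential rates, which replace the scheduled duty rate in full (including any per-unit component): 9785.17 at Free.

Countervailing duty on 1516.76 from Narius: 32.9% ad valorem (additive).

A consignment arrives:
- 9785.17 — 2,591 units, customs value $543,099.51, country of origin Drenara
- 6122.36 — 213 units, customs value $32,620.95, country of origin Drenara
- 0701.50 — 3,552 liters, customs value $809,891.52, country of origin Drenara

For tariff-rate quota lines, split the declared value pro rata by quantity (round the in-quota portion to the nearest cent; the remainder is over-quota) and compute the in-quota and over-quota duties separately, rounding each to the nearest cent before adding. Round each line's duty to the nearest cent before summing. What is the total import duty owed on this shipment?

Line 1 (9785.17, Drenara, 2,591 units, $543,099.51):
Base rate for 9785.17 is $3.30/unit.
Origin Drenara qualifies under the Lororia–Drenara agreement and 9785.17 is covered: preferential rate Free applies instead.
Duty = $543,099.51 × 0% = $0.00.
Line 2 (6122.36, Drenara, 213 units, $32,620.95):
Base rate for 6122.36 is $2.58/unit.
Origin Drenara is the FTA partner but 6122.36 is not on the preference list; base rate stands.
Duty = 213 × $2.58 = $549.54.
Line 3 (0701.50, Drenara, 3,552 liters, $809,891.52):
Code 0701.50 is under a tariff-rate quota (threshold 1,395 liters). In-quota: 1,395 liters at 8.5%; over-quota: 2,157 liters at 25%.
Pro-rata value split: in-quota = $809,891.52 × 1,395/3,552 = $318,073.95; over-quota = $809,891.52 − $318,073.95 = $491,817.57.
In-quota duty = $318,073.95 × 8.5% = $27,036.29. Over-quota duty = $491,817.57 × 25% = $122,954.39.
Line duty = $27,036.29 + $122,954.39 = $149,990.68.
Total = $0.00 + $549.54 + $149,990.68 = $150,540.22.

$150,540.22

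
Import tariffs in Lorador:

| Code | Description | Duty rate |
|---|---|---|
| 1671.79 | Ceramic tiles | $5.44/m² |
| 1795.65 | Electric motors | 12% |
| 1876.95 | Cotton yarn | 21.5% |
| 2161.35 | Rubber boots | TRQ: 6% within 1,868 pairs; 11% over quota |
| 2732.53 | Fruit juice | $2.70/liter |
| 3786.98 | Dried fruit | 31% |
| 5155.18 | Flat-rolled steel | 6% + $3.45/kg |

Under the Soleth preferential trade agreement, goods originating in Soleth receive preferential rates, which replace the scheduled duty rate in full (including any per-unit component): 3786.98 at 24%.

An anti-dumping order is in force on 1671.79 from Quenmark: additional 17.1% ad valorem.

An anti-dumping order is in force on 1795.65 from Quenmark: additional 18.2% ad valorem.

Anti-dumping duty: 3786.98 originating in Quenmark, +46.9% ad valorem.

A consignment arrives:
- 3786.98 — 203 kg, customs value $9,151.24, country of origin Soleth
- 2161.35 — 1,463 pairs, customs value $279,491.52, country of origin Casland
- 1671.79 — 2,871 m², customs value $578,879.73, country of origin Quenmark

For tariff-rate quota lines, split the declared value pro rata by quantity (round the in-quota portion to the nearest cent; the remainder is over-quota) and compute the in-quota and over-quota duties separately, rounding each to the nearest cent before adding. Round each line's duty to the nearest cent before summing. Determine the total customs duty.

Line 1 (3786.98, Soleth, 203 kg, $9,151.24):
Base rate for 3786.98 is 31%.
Origin Soleth qualifies under the Lorador–Soleth agreement and 3786.98 is covered: preferential rate 24% applies instead.
The additional-duty order on 3786.98 targets Quenmark, not Soleth; it does not apply.
Duty = $9,151.24 × 24% = $2,196.30.
Line 2 (2161.35, Casland, 1,463 pairs, $279,491.52):
Code 2161.35 is under a tariff-rate quota (threshold 1,868 pairs). Quantity 1,463 pairs is within the quota, so the in-quota rate 6% applies to the full value.
Duty = $279,491.52 × 6% = $16,769.49.
Line 3 (1671.79, Quenmark, 2,871 m², $578,879.73):
Base rate for 1671.79 is $5.44/m².
Additional duty on 1671.79 from Quenmark: +17.1% ad valorem. Applied ad valorem rate = 17.1%.
Duty = $578,879.73 × 17.1% + 2,871 × $5.44 = $114,606.67.
Total = $2,196.30 + $16,769.49 + $114,606.67 = $133,572.46.

$133,572.46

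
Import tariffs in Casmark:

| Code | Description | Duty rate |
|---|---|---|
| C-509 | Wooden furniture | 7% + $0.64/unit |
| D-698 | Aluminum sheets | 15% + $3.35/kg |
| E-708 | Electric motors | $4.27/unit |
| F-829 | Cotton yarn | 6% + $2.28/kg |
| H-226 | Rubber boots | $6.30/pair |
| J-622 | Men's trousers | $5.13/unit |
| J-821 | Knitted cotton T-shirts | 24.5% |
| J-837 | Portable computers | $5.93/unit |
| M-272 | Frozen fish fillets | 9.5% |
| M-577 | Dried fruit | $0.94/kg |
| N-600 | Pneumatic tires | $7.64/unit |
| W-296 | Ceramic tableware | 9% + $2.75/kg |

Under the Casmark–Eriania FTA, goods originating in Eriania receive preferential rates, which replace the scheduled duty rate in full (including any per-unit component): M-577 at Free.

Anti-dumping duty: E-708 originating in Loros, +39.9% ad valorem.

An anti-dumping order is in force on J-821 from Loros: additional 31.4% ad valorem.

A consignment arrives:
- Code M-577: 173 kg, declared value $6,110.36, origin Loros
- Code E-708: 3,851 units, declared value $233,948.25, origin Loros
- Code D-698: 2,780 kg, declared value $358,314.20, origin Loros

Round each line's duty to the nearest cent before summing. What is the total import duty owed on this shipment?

Line 1 (M-577, Loros, 173 kg, $6,110.36):
Base rate for M-577 is $0.94/kg.
M-577 has an FTA preferential rate, but origin Loros is not Eriania; base rate stands.
Duty = 173 × $0.94 = $162.62.
Line 2 (E-708, Loros, 3,851 units, $233,948.25):
Base rate for E-708 is $4.27/unit.
Additional duty on E-708 from Loros: +39.9% ad valorem. Applied ad valorem rate = 39.9%.
Duty = $233,948.25 × 39.9% + 3,851 × $4.27 = $109,789.12.
Line 3 (D-698, Loros, 2,780 kg, $358,314.20):
Base rate for D-698 is 15% + $3.35/kg.
Duty = $358,314.20 × 15% + 2,780 × $3.35 = $63,060.13.
Total = $162.62 + $109,789.12 + $63,060.13 = $173,011.87.

$173,011.87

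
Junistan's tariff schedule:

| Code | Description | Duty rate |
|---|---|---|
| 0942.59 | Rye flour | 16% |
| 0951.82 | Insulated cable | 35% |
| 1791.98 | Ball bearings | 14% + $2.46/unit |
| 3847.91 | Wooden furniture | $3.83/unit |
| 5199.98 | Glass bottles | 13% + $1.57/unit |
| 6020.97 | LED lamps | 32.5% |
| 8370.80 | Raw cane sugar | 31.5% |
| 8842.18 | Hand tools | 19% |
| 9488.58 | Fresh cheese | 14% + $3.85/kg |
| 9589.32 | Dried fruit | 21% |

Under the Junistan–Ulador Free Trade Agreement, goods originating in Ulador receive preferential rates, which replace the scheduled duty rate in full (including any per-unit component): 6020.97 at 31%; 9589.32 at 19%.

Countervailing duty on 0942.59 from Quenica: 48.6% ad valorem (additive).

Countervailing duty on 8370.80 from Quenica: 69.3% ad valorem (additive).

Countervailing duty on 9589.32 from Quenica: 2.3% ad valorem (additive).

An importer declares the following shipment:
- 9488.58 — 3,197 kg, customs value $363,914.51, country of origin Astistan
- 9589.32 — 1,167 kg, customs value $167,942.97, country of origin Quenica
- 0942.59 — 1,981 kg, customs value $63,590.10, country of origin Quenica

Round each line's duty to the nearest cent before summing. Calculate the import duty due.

$143,466.39

Line 1 (9488.58, Astistan, 3,197 kg, $363,914.51):
Base rate for 9488.58 is 14% + $3.85/kg.
Duty = $363,914.51 × 14% + 3,197 × $3.85 = $63,256.48.
Line 2 (9589.32, Quenica, 1,167 kg, $167,942.97):
Base rate for 9589.32 is 21%.
9589.32 has an FTA preferential rate, but origin Quenica is not Ulador; base rate stands.
Additional duty on 9589.32 from Quenica: +2.3%. Applied ad valorem rate: 21% + 2.3% = 23.3%.
Duty = $167,942.97 × 23.3% = $39,130.71.
Line 3 (0942.59, Quenica, 1,981 kg, $63,590.10):
Base rate for 0942.59 is 16%.
Additional duty on 0942.59 from Quenica: +48.6%. Applied ad valorem rate: 16% + 48.6% = 64.6%.
Duty = $63,590.10 × 64.6% = $41,079.20.
Total = $63,256.48 + $39,130.71 + $41,079.20 = $143,466.39.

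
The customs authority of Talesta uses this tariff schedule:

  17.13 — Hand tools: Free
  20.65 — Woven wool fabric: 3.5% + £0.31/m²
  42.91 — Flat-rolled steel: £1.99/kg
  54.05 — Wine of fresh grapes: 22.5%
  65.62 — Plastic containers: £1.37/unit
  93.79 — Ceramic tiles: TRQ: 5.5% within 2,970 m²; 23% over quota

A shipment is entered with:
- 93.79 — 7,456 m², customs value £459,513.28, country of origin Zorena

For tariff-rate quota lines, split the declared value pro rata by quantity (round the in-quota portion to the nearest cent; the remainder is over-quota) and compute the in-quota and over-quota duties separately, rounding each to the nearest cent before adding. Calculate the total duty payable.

£73,655.86

Line 1 (93.79, Zorena, 7,456 m², £459,513.28):
Code 93.79 is under a tariff-rate quota (threshold 2,970 m²). In-quota: 2,970 m² at 5.5%; over-quota: 4,486 m² at 23%.
Pro-rata value split: in-quota = £459,513.28 × 2,970/7,456 = £183,041.10; over-quota = £459,513.28 − £183,041.10 = £276,472.18.
In-quota duty = £183,041.10 × 5.5% = £10,067.26. Over-quota duty = £276,472.18 × 23% = £63,588.60.
Line duty = £10,067.26 + £63,588.60 = £73,655.86.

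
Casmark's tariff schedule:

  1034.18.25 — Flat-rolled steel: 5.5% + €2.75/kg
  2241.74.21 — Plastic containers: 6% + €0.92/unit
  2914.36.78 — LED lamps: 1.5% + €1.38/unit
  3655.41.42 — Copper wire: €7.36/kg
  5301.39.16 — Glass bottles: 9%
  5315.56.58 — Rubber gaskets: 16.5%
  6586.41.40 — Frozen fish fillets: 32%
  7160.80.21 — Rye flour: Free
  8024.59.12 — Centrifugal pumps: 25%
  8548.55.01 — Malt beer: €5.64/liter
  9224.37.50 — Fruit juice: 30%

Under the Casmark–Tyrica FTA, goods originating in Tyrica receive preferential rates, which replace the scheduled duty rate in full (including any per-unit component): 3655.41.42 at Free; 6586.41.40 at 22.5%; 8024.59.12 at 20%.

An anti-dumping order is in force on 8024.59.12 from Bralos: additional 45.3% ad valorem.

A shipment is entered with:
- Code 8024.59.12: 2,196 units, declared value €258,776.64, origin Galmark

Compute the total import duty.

Line 1 (8024.59.12, Galmark, 2,196 units, €258,776.64):
Base rate for 8024.59.12 is 25%.
8024.59.12 has an FTA preferential rate, but origin Galmark is not Tyrica; base rate stands.
The additional-duty order on 8024.59.12 targets Bralos, not Galmark; it does not apply.
Duty = €258,776.64 × 25% = €64,694.16.

€64,694.16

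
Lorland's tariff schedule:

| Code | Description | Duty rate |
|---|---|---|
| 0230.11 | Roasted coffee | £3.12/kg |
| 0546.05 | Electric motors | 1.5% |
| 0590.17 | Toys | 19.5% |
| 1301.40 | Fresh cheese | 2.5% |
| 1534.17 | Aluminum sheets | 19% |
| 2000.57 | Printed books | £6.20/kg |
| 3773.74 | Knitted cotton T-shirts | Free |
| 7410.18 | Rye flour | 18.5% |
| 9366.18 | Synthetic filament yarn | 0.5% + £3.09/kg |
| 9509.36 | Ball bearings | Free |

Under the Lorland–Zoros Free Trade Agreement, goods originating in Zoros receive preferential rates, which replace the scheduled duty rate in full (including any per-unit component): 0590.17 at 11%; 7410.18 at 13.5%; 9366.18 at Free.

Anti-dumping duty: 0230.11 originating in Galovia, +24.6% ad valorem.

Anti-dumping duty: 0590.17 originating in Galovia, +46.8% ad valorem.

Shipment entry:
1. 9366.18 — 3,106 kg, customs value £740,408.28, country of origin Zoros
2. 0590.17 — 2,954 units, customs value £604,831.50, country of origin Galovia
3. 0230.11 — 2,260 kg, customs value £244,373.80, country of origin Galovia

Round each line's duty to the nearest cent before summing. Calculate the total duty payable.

Line 1 (9366.18, Zoros, 3,106 kg, £740,408.28):
Base rate for 9366.18 is 0.5% + £3.09/kg.
Origin Zoros qualifies under the Lorland–Zoros agreement and 9366.18 is covered: preferential rate Free applies instead.
Duty = £740,408.28 × 0% = £0.00.
Line 2 (0590.17, Galovia, 2,954 units, £604,831.50):
Base rate for 0590.17 is 19.5%.
0590.17 has an FTA preferential rate, but origin Galovia is not Zoros; base rate stands.
Additional duty on 0590.17 from Galovia: +46.8%. Applied ad valorem rate: 19.5% + 46.8% = 66.3%.
Duty = £604,831.50 × 66.3% = £401,003.28.
Line 3 (0230.11, Galovia, 2,260 kg, £244,373.80):
Base rate for 0230.11 is £3.12/kg.
Additional duty on 0230.11 from Galovia: +24.6% ad valorem. Applied ad valorem rate = 24.6%.
Duty = £244,373.80 × 24.6% + 2,260 × £3.12 = £67,167.15.
Total = £0.00 + £401,003.28 + £67,167.15 = £468,170.43.

£468,170.43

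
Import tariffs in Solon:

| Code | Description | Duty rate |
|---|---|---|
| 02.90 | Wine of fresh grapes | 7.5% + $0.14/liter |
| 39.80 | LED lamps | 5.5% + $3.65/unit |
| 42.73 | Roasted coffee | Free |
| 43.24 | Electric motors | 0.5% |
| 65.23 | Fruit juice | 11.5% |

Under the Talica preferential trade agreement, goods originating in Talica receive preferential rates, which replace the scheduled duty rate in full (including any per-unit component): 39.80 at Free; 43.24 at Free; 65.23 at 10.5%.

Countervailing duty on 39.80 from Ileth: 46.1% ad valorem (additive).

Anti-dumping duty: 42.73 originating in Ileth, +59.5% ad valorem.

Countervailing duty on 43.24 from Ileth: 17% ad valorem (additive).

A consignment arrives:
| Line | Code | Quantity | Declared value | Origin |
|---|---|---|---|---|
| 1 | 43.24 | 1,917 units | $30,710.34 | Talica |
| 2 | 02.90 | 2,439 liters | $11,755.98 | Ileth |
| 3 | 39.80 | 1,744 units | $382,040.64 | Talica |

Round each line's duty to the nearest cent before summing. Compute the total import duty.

$1,223.16

Line 1 (43.24, Talica, 1,917 units, $30,710.34):
Base rate for 43.24 is 0.5%.
Origin Talica qualifies under the Solon–Talica agreement and 43.24 is covered: preferential rate Free applies instead.
The additional-duty order on 43.24 targets Ileth, not Talica; it does not apply.
Duty = $30,710.34 × 0% = $0.00.
Line 2 (02.90, Ileth, 2,439 liters, $11,755.98):
Base rate for 02.90 is 7.5% + $0.14/liter.
Duty = $11,755.98 × 7.5% + 2,439 × $0.14 = $1,223.16.
Line 3 (39.80, Talica, 1,744 units, $382,040.64):
Base rate for 39.80 is 5.5% + $3.65/unit.
Origin Talica qualifies under the Solon–Talica agreement and 39.80 is covered: preferential rate Free applies instead.
The additional-duty order on 39.80 targets Ileth, not Talica; it does not apply.
Duty = $382,040.64 × 0% = $0.00.
Total = $0.00 + $1,223.16 + $0.00 = $1,223.16.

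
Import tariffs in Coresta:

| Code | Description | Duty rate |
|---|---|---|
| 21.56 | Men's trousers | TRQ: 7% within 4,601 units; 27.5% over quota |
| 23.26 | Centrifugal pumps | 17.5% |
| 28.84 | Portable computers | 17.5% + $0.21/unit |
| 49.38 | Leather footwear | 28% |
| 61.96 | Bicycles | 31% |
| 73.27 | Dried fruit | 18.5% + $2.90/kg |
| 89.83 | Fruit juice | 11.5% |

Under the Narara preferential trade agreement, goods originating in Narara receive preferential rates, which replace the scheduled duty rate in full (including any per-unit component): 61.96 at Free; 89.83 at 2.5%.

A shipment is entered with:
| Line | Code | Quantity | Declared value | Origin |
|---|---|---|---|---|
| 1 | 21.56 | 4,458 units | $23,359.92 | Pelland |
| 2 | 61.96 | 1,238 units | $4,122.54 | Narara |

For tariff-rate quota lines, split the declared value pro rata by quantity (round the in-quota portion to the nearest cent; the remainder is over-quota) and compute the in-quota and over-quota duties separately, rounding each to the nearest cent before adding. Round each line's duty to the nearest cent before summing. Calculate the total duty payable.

Line 1 (21.56, Pelland, 4,458 units, $23,359.92):
Code 21.56 is under a tariff-rate quota (threshold 4,601 units). Quantity 4,458 units is within the quota, so the in-quota rate 7% applies to the full value.
Duty = $23,359.92 × 7% = $1,635.19.
Line 2 (61.96, Narara, 1,238 units, $4,122.54):
Base rate for 61.96 is 31%.
Origin Narara qualifies under the Coresta–Narara agreement and 61.96 is covered: preferential rate Free applies instead.
Duty = $4,122.54 × 0% = $0.00.
Total = $1,635.19 + $0.00 = $1,635.19.

$1,635.19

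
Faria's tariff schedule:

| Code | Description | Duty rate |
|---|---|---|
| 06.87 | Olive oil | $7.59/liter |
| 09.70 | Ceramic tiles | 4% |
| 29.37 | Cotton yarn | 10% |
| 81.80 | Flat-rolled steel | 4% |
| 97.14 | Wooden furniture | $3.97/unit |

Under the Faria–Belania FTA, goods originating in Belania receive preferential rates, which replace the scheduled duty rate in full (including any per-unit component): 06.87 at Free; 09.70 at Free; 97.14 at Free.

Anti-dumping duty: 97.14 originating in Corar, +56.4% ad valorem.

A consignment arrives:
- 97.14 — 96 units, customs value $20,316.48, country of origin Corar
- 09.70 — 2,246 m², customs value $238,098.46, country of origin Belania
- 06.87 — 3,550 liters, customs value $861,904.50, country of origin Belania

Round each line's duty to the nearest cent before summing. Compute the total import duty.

Line 1 (97.14, Corar, 96 units, $20,316.48):
Base rate for 97.14 is $3.97/unit.
97.14 has an FTA preferential rate, but origin Corar is not Belania; base rate stands.
Additional duty on 97.14 from Corar: +56.4% ad valorem. Applied ad valorem rate = 56.4%.
Duty = $20,316.48 × 56.4% + 96 × $3.97 = $11,839.61.
Line 2 (09.70, Belania, 2,246 m², $238,098.46):
Base rate for 09.70 is 4%.
Origin Belania qualifies under the Faria–Belania agreement and 09.70 is covered: preferential rate Free applies instead.
Duty = $238,098.46 × 0% = $0.00.
Line 3 (06.87, Belania, 3,550 liters, $861,904.50):
Base rate for 06.87 is $7.59/liter.
Origin Belania qualifies under the Faria–Belania agreement and 06.87 is covered: preferential rate Free applies instead.
Duty = $861,904.50 × 0% = $0.00.
Total = $11,839.61 + $0.00 + $0.00 = $11,839.61.

$11,839.61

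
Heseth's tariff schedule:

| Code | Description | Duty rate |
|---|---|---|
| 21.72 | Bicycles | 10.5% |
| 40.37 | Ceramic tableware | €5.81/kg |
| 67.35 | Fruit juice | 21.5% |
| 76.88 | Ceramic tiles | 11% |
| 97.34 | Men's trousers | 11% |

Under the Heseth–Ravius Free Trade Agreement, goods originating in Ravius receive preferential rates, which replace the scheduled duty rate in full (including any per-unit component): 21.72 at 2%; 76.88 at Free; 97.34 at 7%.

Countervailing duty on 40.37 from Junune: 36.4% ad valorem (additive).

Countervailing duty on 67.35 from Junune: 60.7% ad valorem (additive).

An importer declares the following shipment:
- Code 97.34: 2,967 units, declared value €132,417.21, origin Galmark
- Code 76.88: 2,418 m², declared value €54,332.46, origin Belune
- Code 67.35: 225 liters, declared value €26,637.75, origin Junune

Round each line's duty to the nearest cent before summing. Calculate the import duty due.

Line 1 (97.34, Galmark, 2,967 units, €132,417.21):
Base rate for 97.34 is 11%.
97.34 has an FTA preferential rate, but origin Galmark is not Ravius; base rate stands.
Duty = €132,417.21 × 11% = €14,565.89.
Line 2 (76.88, Belune, 2,418 m², €54,332.46):
Base rate for 76.88 is 11%.
76.88 has an FTA preferential rate, but origin Belune is not Ravius; base rate stands.
Duty = €54,332.46 × 11% = €5,976.57.
Line 3 (67.35, Junune, 225 liters, €26,637.75):
Base rate for 67.35 is 21.5%.
Additional duty on 67.35 from Junune: +60.7%. Applied ad valorem rate: 21.5% + 60.7% = 82.2%.
Duty = €26,637.75 × 82.2% = €21,896.23.
Total = €14,565.89 + €5,976.57 + €21,896.23 = €42,438.69.

€42,438.69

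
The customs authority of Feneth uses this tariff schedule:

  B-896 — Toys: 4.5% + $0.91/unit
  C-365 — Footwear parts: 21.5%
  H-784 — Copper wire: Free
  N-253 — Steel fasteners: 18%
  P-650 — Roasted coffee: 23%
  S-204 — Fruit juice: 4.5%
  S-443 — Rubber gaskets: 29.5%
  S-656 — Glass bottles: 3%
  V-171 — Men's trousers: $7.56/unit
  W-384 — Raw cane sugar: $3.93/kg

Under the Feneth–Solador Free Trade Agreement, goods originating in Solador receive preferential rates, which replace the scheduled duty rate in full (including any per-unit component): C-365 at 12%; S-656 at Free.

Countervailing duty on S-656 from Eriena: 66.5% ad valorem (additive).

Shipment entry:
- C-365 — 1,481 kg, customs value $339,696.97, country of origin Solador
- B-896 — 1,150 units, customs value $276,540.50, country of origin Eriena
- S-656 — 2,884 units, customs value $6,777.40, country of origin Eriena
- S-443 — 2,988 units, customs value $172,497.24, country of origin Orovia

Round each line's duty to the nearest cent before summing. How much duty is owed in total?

Line 1 (C-365, Solador, 1,481 kg, $339,696.97):
Base rate for C-365 is 21.5%.
Origin Solador qualifies under the Feneth–Solador agreement and C-365 is covered: preferential rate 12% applies instead.
Duty = $339,696.97 × 12% = $40,763.64.
Line 2 (B-896, Eriena, 1,150 units, $276,540.50):
Base rate for B-896 is 4.5% + $0.91/unit.
Duty = $276,540.50 × 4.5% + 1,150 × $0.91 = $13,490.82.
Line 3 (S-656, Eriena, 2,884 units, $6,777.40):
Base rate for S-656 is 3%.
S-656 has an FTA preferential rate, but origin Eriena is not Solador; base rate stands.
Additional duty on S-656 from Eriena: +66.5%. Applied ad valorem rate: 3% + 66.5% = 69.5%.
Duty = $6,777.40 × 69.5% = $4,710.29.
Line 4 (S-443, Orovia, 2,988 units, $172,497.24):
Base rate for S-443 is 29.5%.
Duty = $172,497.24 × 29.5% = $50,886.69.
Total = $40,763.64 + $13,490.82 + $4,710.29 + $50,886.69 = $109,851.44.

$109,851.44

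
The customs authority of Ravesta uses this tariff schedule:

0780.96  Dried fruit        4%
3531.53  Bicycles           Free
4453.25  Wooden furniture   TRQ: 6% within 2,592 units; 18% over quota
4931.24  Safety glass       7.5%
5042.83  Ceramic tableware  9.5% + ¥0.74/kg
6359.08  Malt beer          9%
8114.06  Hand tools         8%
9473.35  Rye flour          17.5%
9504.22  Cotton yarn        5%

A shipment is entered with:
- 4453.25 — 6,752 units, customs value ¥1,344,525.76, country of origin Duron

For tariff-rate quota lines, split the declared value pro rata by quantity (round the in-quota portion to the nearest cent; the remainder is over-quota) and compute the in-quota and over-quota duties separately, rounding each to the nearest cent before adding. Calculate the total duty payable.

Line 1 (4453.25, Duron, 6,752 units, ¥1,344,525.76):
Code 4453.25 is under a tariff-rate quota (threshold 2,592 units). In-quota: 2,592 units at 6%; over-quota: 4,160 units at 18%.
Pro-rata value split: in-quota = ¥1,344,525.76 × 2,592/6,752 = ¥516,144.96; over-quota = ¥1,344,525.76 − ¥516,144.96 = ¥828,380.80.
In-quota duty = ¥516,144.96 × 6% = ¥30,968.70. Over-quota duty = ¥828,380.80 × 18% = ¥149,108.54.
Line duty = ¥30,968.70 + ¥149,108.54 = ¥180,077.24.

¥180,077.24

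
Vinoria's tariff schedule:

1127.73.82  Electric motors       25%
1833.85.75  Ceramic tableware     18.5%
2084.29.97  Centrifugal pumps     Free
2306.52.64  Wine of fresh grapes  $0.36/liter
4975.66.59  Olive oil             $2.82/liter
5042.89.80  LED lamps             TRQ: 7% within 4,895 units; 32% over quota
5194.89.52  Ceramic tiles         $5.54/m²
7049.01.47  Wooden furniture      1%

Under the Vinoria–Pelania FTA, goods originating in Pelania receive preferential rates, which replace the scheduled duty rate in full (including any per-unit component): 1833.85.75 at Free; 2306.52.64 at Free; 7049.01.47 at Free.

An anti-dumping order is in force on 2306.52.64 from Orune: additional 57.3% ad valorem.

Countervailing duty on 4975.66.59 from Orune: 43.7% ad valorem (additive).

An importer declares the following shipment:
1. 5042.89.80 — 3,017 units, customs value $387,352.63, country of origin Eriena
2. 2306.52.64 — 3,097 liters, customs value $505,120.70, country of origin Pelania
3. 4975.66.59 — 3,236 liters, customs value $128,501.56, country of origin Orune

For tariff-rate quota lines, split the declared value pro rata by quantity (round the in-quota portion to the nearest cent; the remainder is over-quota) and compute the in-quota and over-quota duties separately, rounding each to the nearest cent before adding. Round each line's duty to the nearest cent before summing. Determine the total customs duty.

$92,395.38

Line 1 (5042.89.80, Eriena, 3,017 units, $387,352.63):
Code 5042.89.80 is under a tariff-rate quota (threshold 4,895 units). Quantity 3,017 units is within the quota, so the in-quota rate 7% applies to the full value.
Duty = $387,352.63 × 7% = $27,114.68.
Line 2 (2306.52.64, Pelania, 3,097 liters, $505,120.70):
Base rate for 2306.52.64 is $0.36/liter.
Origin Pelania qualifies under the Vinoria–Pelania agreement and 2306.52.64 is covered: preferential rate Free applies instead.
The additional-duty order on 2306.52.64 targets Orune, not Pelania; it does not apply.
Duty = $505,120.70 × 0% = $0.00.
Line 3 (4975.66.59, Orune, 3,236 liters, $128,501.56):
Base rate for 4975.66.59 is $2.82/liter.
Additional duty on 4975.66.59 from Orune: +43.7% ad valorem. Applied ad valorem rate = 43.7%.
Duty = $128,501.56 × 43.7% + 3,236 × $2.82 = $65,280.70.
Total = $27,114.68 + $0.00 + $65,280.70 = $92,395.38.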